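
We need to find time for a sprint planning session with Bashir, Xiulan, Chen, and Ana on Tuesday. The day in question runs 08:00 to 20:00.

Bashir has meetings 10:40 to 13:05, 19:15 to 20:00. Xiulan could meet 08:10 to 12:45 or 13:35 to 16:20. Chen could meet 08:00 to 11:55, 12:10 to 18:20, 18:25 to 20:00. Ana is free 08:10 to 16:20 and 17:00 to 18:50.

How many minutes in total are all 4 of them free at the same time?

315

Bashir free: 08:00-10:40, 13:05-19:15 (invert busy blocks within the working day).
Xiulan free: 08:10-12:45, 13:35-16:20.
Chen free: 08:00-11:55, 12:10-18:20, 18:25-20:00.
Ana free: 08:10-16:20, 17:00-18:50.
Bashir ∩ Xiulan: 08:10-10:40, 13:35-16:20.
Bashir ∩ Xiulan ∩ Chen: 08:10-10:40, 13:35-16:20.
Bashir ∩ Xiulan ∩ Chen ∩ Ana: 08:10-10:40, 13:35-16:20.
Summing the common windows: 150 + 165 = 315 minutes.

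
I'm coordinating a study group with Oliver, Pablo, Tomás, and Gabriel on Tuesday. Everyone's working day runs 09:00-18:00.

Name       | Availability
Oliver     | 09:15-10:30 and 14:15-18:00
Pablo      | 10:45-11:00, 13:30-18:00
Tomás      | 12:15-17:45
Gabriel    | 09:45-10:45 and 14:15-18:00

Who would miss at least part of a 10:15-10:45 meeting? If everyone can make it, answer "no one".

Oliver: not fully free for 10:15-10:45. Pablo: not fully free for 10:15-10:45. Tomás: not fully free for 10:15-10:45. Gabriel: free for 10:15-10:45.

Oliver, Pablo, Tomás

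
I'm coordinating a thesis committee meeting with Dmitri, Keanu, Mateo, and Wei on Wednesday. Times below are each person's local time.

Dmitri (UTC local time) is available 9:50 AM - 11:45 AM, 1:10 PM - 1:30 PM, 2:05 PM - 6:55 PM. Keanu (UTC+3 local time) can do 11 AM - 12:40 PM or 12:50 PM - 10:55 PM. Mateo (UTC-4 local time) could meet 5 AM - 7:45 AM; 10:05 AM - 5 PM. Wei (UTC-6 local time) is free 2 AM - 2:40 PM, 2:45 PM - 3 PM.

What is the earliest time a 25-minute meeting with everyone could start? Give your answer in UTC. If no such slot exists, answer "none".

Dmitri in UTC: 09:50-11:45, 13:10-13:30, 14:05-18:55.
Keanu in UTC: 08:00-09:40, 09:50-19:55 (subtract 3h to convert from UTC+3).
Mateo in UTC: 09:00-11:45, 14:05-21:00 (add 4h to convert from UTC-4).
Wei in UTC: 08:00-20:40, 20:45-21:00 (add 6h to convert from UTC-6).
Dmitri ∩ Keanu: 09:50-11:45, 13:10-13:30, 14:05-18:55.
Dmitri ∩ Keanu ∩ Mateo: 09:50-11:45, 14:05-18:55.
Dmitri ∩ Keanu ∩ Mateo ∩ Wei: 09:50-11:45, 14:05-18:55.
So the common availability across everyone is 09:50-11:45, 14:05-18:55.
The first common window of at least 25 minutes is 09:50-11:45, so the earliest start is 09:50.

09:50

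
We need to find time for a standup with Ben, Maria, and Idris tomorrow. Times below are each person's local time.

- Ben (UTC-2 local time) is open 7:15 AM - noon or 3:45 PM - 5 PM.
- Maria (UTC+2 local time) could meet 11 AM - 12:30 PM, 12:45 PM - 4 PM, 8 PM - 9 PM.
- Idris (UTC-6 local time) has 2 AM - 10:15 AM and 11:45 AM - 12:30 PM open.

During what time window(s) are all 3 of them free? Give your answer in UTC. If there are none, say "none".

09:15-10:30, 10:45-14:00, 18:00-18:30

Ben in UTC: 09:15-14:00, 17:45-19:00 (add 2h to convert from UTC-2).
Maria in UTC: 09:00-10:30, 10:45-14:00, 18:00-19:00 (subtract 2h to convert from UTC+2).
Idris in UTC: 08:00-16:15, 17:45-18:30 (add 6h to convert from UTC-6).
Ben ∩ Maria: 09:15-10:30, 10:45-14:00, 18:00-19:00.
Ben ∩ Maria ∩ Idris: 09:15-10:30, 10:45-14:00, 18:00-18:30.
So the common availability across everyone is 09:15-10:30, 10:45-14:00, 18:00-18:30.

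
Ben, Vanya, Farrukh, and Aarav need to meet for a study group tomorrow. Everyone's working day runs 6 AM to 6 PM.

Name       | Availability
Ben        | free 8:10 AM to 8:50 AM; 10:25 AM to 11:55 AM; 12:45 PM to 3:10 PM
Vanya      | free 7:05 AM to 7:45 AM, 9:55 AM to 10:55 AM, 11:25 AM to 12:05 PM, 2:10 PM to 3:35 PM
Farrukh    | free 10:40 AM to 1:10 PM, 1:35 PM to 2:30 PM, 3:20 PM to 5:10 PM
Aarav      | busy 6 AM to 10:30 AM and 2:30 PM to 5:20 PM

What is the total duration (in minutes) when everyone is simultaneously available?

65

Ben free: 08:10-08:50, 10:25-11:55, 12:45-15:10.
Vanya free: 07:05-07:45, 09:55-10:55, 11:25-12:05, 14:10-15:35.
Farrukh free: 10:40-13:10, 13:35-14:30, 15:20-17:10.
Aarav free: 10:30-14:30, 17:20-18:00 (invert busy blocks within the working day).
Ben ∩ Vanya: 10:25-10:55, 11:25-11:55, 14:10-15:10.
Ben ∩ Vanya ∩ Farrukh: 10:40-10:55, 11:25-11:55, 14:10-14:30.
Ben ∩ Vanya ∩ Farrukh ∩ Aarav: 10:40-10:55, 11:25-11:55, 14:10-14:30.
Those are the intersection windows.
Summing the common windows: 15 + 30 + 20 = 65 minutes.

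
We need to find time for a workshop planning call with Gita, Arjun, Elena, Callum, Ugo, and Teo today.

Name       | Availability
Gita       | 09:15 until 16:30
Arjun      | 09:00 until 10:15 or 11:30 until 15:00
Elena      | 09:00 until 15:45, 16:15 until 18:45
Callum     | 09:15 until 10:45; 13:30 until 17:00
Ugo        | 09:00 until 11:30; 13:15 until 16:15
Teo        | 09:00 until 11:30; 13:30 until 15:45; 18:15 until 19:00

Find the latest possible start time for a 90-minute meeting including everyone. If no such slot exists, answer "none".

13:30

Gita ∩ Arjun: 09:15-10:15, 11:30-15:00.
Gita ∩ Arjun ∩ Elena: 09:15-10:15, 11:30-15:00.
Gita ∩ Arjun ∩ Elena ∩ Callum: 09:15-10:15, 13:30-15:00.
Gita ∩ Arjun ∩ Elena ∩ Callum ∩ Ugo: 09:15-10:15, 13:30-15:00.
Gita ∩ Arjun ∩ Elena ∩ Callum ∩ Ugo ∩ Teo: 09:15-10:15, 13:30-15:00.
The last common window of at least 90 minutes is 13:30-15:00; a 90-minute meeting can start as late as 13:30 and still end by 15:00.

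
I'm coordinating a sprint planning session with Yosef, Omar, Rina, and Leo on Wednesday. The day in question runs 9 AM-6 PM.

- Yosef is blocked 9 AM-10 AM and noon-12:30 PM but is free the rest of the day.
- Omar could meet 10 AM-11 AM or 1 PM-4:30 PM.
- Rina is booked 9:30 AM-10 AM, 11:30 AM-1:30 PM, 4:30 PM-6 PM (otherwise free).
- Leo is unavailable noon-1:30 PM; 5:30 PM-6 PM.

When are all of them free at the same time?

Yosef free: 10:00-12:00, 12:30-18:00 (invert busy blocks within the working day).
Omar free: 10:00-11:00, 13:00-16:30.
Rina free: 09:00-09:30, 10:00-11:30, 13:30-16:30 (invert busy blocks within the working day).
Leo free: 09:00-12:00, 13:30-17:30 (invert busy blocks within the working day).
Yosef ∩ Omar: 10:00-11:00, 13:00-16:30.
Yosef ∩ Omar ∩ Rina: 10:00-11:00, 13:30-16:30.
Yosef ∩ Omar ∩ Rina ∩ Leo: 10:00-11:00, 13:30-16:30.

10:00-11:00, 13:30-16:30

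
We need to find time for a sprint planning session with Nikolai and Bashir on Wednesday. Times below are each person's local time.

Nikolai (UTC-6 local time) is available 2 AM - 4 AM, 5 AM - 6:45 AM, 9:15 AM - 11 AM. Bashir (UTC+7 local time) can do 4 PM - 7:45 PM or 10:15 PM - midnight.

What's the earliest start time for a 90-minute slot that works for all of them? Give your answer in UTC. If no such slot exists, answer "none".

11:00

Nikolai in UTC: 08:00-10:00, 11:00-12:45, 15:15-17:00 (add 6h to convert from UTC-6).
Bashir in UTC: 09:00-12:45, 15:15-17:00 (subtract 7h to convert from UTC+7).
Nikolai ∩ Bashir: 09:00-10:00, 11:00-12:45, 15:15-17:00.
The first common window of at least 90 minutes is 11:00-12:45, so the earliest start is 11:00.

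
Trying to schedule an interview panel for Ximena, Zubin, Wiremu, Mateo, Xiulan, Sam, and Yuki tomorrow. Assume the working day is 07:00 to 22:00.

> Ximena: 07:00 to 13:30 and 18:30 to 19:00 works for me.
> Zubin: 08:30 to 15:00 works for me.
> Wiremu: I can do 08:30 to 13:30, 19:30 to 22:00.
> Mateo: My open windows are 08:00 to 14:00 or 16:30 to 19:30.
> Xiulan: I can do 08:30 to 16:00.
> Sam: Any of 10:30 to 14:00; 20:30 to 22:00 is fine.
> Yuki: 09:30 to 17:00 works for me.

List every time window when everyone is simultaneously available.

Ximena ∩ Zubin: 08:30-13:30.
Ximena ∩ Zubin ∩ Wiremu: 08:30-13:30.
Ximena ∩ Zubin ∩ Wiremu ∩ Mateo: 08:30-13:30.
Ximena ∩ Zubin ∩ Wiremu ∩ Mateo ∩ Xiulan: 08:30-13:30.
Ximena ∩ Zubin ∩ Wiremu ∩ Mateo ∩ Xiulan ∩ Sam: 10:30-13:30.
Ximena ∩ Zubin ∩ Wiremu ∩ Mateo ∩ Xiulan ∩ Sam ∩ Yuki: 10:30-13:30.
Those are the intersection windows.

10:30-13:30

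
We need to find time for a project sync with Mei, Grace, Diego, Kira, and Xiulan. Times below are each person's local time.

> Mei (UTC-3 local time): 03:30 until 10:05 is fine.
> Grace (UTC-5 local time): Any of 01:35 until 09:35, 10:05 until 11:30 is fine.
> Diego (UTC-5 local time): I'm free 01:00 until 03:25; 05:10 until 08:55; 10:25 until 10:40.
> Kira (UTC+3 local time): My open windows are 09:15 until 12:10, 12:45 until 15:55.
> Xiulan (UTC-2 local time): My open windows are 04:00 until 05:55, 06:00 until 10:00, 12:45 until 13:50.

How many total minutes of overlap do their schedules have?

Mei in UTC: 06:30-13:05 (add 3h to convert from UTC-3).
Grace in UTC: 06:35-14:35, 15:05-16:30 (add 5h to convert from UTC-5).
Diego in UTC: 06:00-08:25, 10:10-13:55, 15:25-15:40 (add 5h to convert from UTC-5).
Kira in UTC: 06:15-09:10, 09:45-12:55 (subtract 3h to convert from UTC+3).
Xiulan in UTC: 06:00-07:55, 08:00-12:00, 14:45-15:50 (add 2h to convert from UTC-2).
Mei ∩ Grace: 06:35-13:05.
Mei ∩ Grace ∩ Diego: 06:35-08:25, 10:10-13:05.
Mei ∩ Grace ∩ Diego ∩ Kira: 06:35-08:25, 10:10-12:55.
Mei ∩ Grace ∩ Diego ∩ Kira ∩ Xiulan: 06:35-07:55, 08:00-08:25, 10:10-12:00.
Those are the intersection windows.
Summing the common windows: 80 + 25 + 110 = 215 minutes.

215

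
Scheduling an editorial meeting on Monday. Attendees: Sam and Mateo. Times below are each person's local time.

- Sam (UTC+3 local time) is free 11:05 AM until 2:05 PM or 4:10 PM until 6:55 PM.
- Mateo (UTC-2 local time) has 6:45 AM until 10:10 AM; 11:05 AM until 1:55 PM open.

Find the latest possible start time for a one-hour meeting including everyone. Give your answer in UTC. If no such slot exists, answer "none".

Sam in UTC: 08:05-11:05, 13:10-15:55 (subtract 3h to convert from UTC+3).
Mateo in UTC: 08:45-12:10, 13:05-15:55 (add 2h to convert from UTC-2).
Sam ∩ Mateo: 08:45-11:05, 13:10-15:55.
So the common availability across everyone is 08:45-11:05, 13:10-15:55.
The last common window of at least 60 minutes is 13:10-15:55; a 60-minute meeting can start as late as 14:55 and still end by 15:55.

14:55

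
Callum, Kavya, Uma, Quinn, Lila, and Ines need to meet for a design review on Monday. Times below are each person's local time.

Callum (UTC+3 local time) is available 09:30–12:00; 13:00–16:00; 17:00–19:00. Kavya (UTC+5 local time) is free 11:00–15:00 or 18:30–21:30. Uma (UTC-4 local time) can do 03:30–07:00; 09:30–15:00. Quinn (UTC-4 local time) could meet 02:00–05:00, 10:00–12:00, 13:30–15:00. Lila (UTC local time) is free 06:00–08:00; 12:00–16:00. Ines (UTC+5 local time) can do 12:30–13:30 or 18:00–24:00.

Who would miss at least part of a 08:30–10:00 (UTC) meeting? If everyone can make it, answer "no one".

Callum, Ines, Lila, Quinn

Callum in UTC: 06:30-09:00, 10:00-13:00, 14:00-16:00 (subtract 3h to convert from UTC+3).
Kavya in UTC: 06:00-10:00, 13:30-16:30 (subtract 5h to convert from UTC+5).
Uma in UTC: 07:30-11:00, 13:30-19:00 (add 4h to convert from UTC-4).
Quinn in UTC: 06:00-09:00, 14:00-16:00, 17:30-19:00 (add 4h to convert from UTC-4).
Lila in UTC: 06:00-08:00, 12:00-16:00.
Ines in UTC: 07:30-08:30, 13:00-19:00 (subtract 5h to convert from UTC+5).
Callum: not fully free for 08:30-10:00. Kavya: free for 08:30-10:00. Uma: free for 08:30-10:00. Quinn: not fully free for 08:30-10:00. Lila: not fully free for 08:30-10:00. Ines: not fully free for 08:30-10:00.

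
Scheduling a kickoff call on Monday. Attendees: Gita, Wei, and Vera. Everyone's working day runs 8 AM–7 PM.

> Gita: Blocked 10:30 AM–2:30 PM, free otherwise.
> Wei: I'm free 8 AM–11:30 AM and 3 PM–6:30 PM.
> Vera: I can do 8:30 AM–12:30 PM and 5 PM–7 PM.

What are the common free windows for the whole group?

08:30-10:30, 17:00-18:30

Gita free: 08:00-10:30, 14:30-19:00 (invert busy blocks within the working day).
Wei free: 08:00-11:30, 15:00-18:30.
Vera free: 08:30-12:30, 17:00-19:00.
Gita ∩ Wei: 08:00-10:30, 15:00-18:30.
Gita ∩ Wei ∩ Vera: 08:30-10:30, 17:00-18:30.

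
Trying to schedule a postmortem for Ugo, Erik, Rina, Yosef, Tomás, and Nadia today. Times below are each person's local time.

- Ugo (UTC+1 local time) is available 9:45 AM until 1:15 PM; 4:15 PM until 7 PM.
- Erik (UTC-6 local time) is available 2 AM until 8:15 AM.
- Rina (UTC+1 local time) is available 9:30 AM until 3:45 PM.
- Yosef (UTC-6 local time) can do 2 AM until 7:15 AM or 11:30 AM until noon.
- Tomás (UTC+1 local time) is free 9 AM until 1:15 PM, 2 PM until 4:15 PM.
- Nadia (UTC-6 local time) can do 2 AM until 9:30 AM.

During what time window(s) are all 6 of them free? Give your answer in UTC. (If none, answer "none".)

Ugo in UTC: 08:45-12:15, 15:15-18:00 (subtract 1h to convert from UTC+1).
Erik in UTC: 08:00-14:15 (add 6h to convert from UTC-6).
Rina in UTC: 08:30-14:45 (subtract 1h to convert from UTC+1).
Yosef in UTC: 08:00-13:15, 17:30-18:00 (add 6h to convert from UTC-6).
Tomás in UTC: 08:00-12:15, 13:00-15:15 (subtract 1h to convert from UTC+1).
Nadia in UTC: 08:00-15:30 (add 6h to convert from UTC-6).
Ugo ∩ Erik: 08:45-12:15.
Ugo ∩ Erik ∩ Rina: 08:45-12:15.
Ugo ∩ Erik ∩ Rina ∩ Yosef: 08:45-12:15.
Ugo ∩ Erik ∩ Rina ∩ Yosef ∩ Tomás: 08:45-12:15.
Ugo ∩ Erik ∩ Rina ∩ Yosef ∩ Tomás ∩ Nadia: 08:45-12:15.

08:45-12:15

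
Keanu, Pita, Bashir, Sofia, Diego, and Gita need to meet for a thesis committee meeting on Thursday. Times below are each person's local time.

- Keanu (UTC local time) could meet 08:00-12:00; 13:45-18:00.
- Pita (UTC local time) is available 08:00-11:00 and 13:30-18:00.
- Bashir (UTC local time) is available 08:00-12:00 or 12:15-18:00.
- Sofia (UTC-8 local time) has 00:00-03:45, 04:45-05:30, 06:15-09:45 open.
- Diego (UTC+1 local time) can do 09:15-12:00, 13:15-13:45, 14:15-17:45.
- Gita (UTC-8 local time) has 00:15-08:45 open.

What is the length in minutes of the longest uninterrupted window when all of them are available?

165

Keanu in UTC: 08:00-12:00, 13:45-18:00.
Pita in UTC: 08:00-11:00, 13:30-18:00.
Bashir in UTC: 08:00-12:00, 12:15-18:00.
Sofia in UTC: 08:00-11:45, 12:45-13:30, 14:15-17:45 (add 8h to convert from UTC-8).
Diego in UTC: 08:15-11:00, 12:15-12:45, 13:15-16:45 (subtract 1h to convert from UTC+1).
Gita in UTC: 08:15-16:45 (add 8h to convert from UTC-8).
Keanu ∩ Pita: 08:00-11:00, 13:45-18:00.
Keanu ∩ Pita ∩ Bashir: 08:00-11:00, 13:45-18:00.
Keanu ∩ Pita ∩ Bashir ∩ Sofia: 08:00-11:00, 14:15-17:45.
Keanu ∩ Pita ∩ Bashir ∩ Sofia ∩ Diego: 08:15-11:00, 14:15-16:45.
Keanu ∩ Pita ∩ Bashir ∩ Sofia ∩ Diego ∩ Gita: 08:15-11:00, 14:15-16:45.
The longest is 08:15-11:00 at 165 minutes.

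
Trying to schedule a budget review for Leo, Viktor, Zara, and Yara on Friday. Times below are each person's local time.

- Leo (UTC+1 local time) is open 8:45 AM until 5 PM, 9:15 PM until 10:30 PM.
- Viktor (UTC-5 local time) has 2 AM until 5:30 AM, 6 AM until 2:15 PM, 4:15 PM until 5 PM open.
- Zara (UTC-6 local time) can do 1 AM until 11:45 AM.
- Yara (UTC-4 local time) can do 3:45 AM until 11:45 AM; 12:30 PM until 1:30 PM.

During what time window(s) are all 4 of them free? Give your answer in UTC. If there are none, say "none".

Leo in UTC: 07:45-16:00, 20:15-21:30 (subtract 1h to convert from UTC+1).
Viktor in UTC: 07:00-10:30, 11:00-19:15, 21:15-22:00 (add 5h to convert from UTC-5).
Zara in UTC: 07:00-17:45 (add 6h to convert from UTC-6).
Yara in UTC: 07:45-15:45, 16:30-17:30 (add 4h to convert from UTC-4).
Leo ∩ Viktor: 07:45-10:30, 11:00-16:00, 21:15-21:30.
Leo ∩ Viktor ∩ Zara: 07:45-10:30, 11:00-16:00.
Leo ∩ Viktor ∩ Zara ∩ Yara: 07:45-10:30, 11:00-15:45.
So the common availability across everyone is 07:45-10:30, 11:00-15:45.

07:45-10:30, 11:00-15:45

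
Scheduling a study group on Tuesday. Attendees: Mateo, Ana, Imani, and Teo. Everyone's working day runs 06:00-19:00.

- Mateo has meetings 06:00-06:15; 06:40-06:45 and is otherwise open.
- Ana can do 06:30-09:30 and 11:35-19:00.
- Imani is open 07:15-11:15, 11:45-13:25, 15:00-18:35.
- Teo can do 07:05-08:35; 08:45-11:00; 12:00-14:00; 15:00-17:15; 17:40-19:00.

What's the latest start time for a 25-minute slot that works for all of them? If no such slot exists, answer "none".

18:10

Mateo free: 06:15-06:40, 06:45-19:00 (invert busy blocks within the working day).
Ana free: 06:30-09:30, 11:35-19:00.
Imani free: 07:15-11:15, 11:45-13:25, 15:00-18:35.
Teo free: 07:05-08:35, 08:45-11:00, 12:00-14:00, 15:00-17:15, 17:40-19:00.
Mateo ∩ Ana: 06:30-06:40, 06:45-09:30, 11:35-19:00.
Mateo ∩ Ana ∩ Imani: 07:15-09:30, 11:45-13:25, 15:00-18:35.
Mateo ∩ Ana ∩ Imani ∩ Teo: 07:15-08:35, 08:45-09:30, 12:00-13:25, 15:00-17:15, 17:40-18:35.
The last common window of at least 25 minutes is 17:40-18:35; a 25-minute meeting can start as late as 18:10 and still end by 18:35.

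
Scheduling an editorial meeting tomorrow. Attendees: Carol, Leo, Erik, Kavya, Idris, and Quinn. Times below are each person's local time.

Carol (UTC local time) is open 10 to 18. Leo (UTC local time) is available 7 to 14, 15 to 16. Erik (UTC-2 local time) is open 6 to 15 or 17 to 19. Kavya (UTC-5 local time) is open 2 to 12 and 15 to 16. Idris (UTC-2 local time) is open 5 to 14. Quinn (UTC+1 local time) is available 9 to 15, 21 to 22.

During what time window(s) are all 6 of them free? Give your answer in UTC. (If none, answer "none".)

10:00-14:00

Carol in UTC: 10:00-18:00.
Leo in UTC: 07:00-14:00, 15:00-16:00.
Erik in UTC: 08:00-17:00, 19:00-21:00 (add 2h to convert from UTC-2).
Kavya in UTC: 07:00-17:00, 20:00-21:00 (add 5h to convert from UTC-5).
Idris in UTC: 07:00-16:00 (add 2h to convert from UTC-2).
Quinn in UTC: 08:00-14:00, 20:00-21:00 (subtract 1h to convert from UTC+1).
Carol ∩ Leo: 10:00-14:00, 15:00-16:00.
Carol ∩ Leo ∩ Erik: 10:00-14:00, 15:00-16:00.
Carol ∩ Leo ∩ Erik ∩ Kavya: 10:00-14:00, 15:00-16:00.
Carol ∩ Leo ∩ Erik ∩ Kavya ∩ Idris: 10:00-14:00, 15:00-16:00.
Carol ∩ Leo ∩ Erik ∩ Kavya ∩ Idris ∩ Quinn: 10:00-14:00.
So the common availability across everyone is 10:00-14:00.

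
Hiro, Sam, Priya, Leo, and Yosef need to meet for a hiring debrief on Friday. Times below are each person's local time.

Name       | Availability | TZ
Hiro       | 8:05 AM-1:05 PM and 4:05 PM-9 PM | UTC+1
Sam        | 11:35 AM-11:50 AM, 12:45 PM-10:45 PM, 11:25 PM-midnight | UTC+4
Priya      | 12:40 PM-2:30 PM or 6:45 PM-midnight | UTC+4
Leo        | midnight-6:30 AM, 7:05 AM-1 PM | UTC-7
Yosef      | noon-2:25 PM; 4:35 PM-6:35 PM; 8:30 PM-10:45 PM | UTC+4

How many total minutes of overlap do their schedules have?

235

Hiro in UTC: 07:05-12:05, 15:05-20:00 (subtract 1h to convert from UTC+1).
Sam in UTC: 07:35-07:50, 08:45-18:45, 19:25-20:00 (subtract 4h to convert from UTC+4).
Priya in UTC: 08:40-10:30, 14:45-20:00 (subtract 4h to convert from UTC+4).
Leo in UTC: 07:00-13:30, 14:05-20:00 (add 7h to convert from UTC-7).
Yosef in UTC: 08:00-10:25, 12:35-14:35, 16:30-18:45 (subtract 4h to convert from UTC+4).
Hiro ∩ Sam: 07:35-07:50, 08:45-12:05, 15:05-18:45, 19:25-20:00.
Hiro ∩ Sam ∩ Priya: 08:45-10:30, 15:05-18:45, 19:25-20:00.
Hiro ∩ Sam ∩ Priya ∩ Leo: 08:45-10:30, 15:05-18:45, 19:25-20:00.
Hiro ∩ Sam ∩ Priya ∩ Leo ∩ Yosef: 08:45-10:25, 16:30-18:45.
Those are the intersection windows.
Summing the common windows: 100 + 135 = 235 minutes.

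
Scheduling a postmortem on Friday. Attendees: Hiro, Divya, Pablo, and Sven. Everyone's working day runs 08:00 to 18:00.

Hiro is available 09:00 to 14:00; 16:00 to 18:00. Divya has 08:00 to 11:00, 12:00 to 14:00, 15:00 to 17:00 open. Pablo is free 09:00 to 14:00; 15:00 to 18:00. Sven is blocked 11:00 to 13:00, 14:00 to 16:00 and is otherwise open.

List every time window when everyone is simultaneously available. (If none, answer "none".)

Hiro free: 09:00-14:00, 16:00-18:00.
Divya free: 08:00-11:00, 12:00-14:00, 15:00-17:00.
Pablo free: 09:00-14:00, 15:00-18:00.
Sven free: 08:00-11:00, 13:00-14:00, 16:00-18:00 (invert busy blocks within the working day).
Hiro ∩ Divya: 09:00-11:00, 12:00-14:00, 16:00-17:00.
Hiro ∩ Divya ∩ Pablo: 09:00-11:00, 12:00-14:00, 16:00-17:00.
Hiro ∩ Divya ∩ Pablo ∩ Sven: 09:00-11:00, 13:00-14:00, 16:00-17:00.
Those are the intersection windows.

09:00-11:00, 13:00-14:00, 16:00-17:00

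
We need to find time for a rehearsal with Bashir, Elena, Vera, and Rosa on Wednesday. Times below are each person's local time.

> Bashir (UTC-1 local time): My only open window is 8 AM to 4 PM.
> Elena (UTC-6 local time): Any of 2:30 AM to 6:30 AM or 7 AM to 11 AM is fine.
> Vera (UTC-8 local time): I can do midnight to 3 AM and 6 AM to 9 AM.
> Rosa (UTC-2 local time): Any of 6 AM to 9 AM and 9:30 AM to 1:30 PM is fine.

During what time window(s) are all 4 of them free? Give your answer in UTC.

09:00-11:00, 14:00-15:30

Bashir in UTC: 09:00-17:00 (add 1h to convert from UTC-1).
Elena in UTC: 08:30-12:30, 13:00-17:00 (add 6h to convert from UTC-6).
Vera in UTC: 08:00-11:00, 14:00-17:00 (add 8h to convert from UTC-8).
Rosa in UTC: 08:00-11:00, 11:30-15:30 (add 2h to convert from UTC-2).
Bashir ∩ Elena: 09:00-12:30, 13:00-17:00.
Bashir ∩ Elena ∩ Vera: 09:00-11:00, 14:00-17:00.
Bashir ∩ Elena ∩ Vera ∩ Rosa: 09:00-11:00, 14:00-15:30.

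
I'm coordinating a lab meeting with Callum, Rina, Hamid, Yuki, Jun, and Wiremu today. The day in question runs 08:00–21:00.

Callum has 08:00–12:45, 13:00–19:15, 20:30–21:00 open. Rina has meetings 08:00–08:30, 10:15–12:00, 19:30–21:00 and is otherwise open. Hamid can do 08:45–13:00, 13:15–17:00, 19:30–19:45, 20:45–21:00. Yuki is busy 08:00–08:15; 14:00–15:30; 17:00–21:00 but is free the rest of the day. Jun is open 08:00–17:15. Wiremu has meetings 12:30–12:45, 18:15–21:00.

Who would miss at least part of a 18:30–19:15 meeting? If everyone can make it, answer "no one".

Callum free: 08:00-12:45, 13:00-19:15, 20:30-21:00.
Rina free: 08:30-10:15, 12:00-19:30 (invert busy blocks within the working day).
Hamid free: 08:45-13:00, 13:15-17:00, 19:30-19:45, 20:45-21:00.
Yuki free: 08:15-14:00, 15:30-17:00 (invert busy blocks within the working day).
Jun free: 08:00-17:15.
Wiremu free: 08:00-12:30, 12:45-18:15 (invert busy blocks within the working day).
Callum: free for 18:30-19:15. Rina: free for 18:30-19:15. Hamid: not fully free for 18:30-19:15. Yuki: not fully free for 18:30-19:15. Jun: not fully free for 18:30-19:15. Wiremu: not fully free for 18:30-19:15.

Hamid, Jun, Wiremu, Yuki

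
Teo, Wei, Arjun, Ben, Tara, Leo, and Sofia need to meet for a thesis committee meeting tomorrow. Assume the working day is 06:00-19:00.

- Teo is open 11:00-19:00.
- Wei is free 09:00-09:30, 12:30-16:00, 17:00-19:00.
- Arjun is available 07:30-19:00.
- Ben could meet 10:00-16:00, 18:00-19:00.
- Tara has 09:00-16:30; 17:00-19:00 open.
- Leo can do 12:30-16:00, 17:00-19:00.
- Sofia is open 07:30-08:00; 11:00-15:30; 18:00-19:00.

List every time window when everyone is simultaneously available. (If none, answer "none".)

12:30-15:30, 18:00-19:00

Teo ∩ Wei: 12:30-16:00, 17:00-19:00.
Teo ∩ Wei ∩ Arjun: 12:30-16:00, 17:00-19:00.
Teo ∩ Wei ∩ Arjun ∩ Ben: 12:30-16:00, 18:00-19:00.
Teo ∩ Wei ∩ Arjun ∩ Ben ∩ Tara: 12:30-16:00, 18:00-19:00.
Teo ∩ Wei ∩ Arjun ∩ Ben ∩ Tara ∩ Leo: 12:30-16:00, 18:00-19:00.
Teo ∩ Wei ∩ Arjun ∩ Ben ∩ Tara ∩ Leo ∩ Sofia: 12:30-15:30, 18:00-19:00.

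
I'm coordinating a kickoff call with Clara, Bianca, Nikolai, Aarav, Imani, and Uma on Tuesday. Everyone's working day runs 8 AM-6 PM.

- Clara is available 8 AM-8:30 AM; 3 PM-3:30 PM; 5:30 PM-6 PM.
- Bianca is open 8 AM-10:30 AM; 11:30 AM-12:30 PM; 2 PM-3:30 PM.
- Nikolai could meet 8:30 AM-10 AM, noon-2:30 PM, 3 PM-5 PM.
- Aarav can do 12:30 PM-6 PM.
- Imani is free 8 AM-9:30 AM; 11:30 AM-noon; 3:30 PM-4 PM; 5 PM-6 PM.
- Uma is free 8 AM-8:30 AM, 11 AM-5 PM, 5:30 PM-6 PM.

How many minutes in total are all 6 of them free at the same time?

0

Clara ∩ Bianca: 08:00-08:30, 15:00-15:30.
Clara ∩ Bianca ∩ Nikolai: 15:00-15:30.
Clara ∩ Bianca ∩ Nikolai ∩ Aarav: 15:00-15:30.
Clara ∩ Bianca ∩ Nikolai ∩ Aarav ∩ Imani: ∅.
Clara ∩ Bianca ∩ Nikolai ∩ Aarav ∩ Imani ∩ Uma: ∅.
There is no time when everyone is free.
There is no common window, so the total is 0 minutes.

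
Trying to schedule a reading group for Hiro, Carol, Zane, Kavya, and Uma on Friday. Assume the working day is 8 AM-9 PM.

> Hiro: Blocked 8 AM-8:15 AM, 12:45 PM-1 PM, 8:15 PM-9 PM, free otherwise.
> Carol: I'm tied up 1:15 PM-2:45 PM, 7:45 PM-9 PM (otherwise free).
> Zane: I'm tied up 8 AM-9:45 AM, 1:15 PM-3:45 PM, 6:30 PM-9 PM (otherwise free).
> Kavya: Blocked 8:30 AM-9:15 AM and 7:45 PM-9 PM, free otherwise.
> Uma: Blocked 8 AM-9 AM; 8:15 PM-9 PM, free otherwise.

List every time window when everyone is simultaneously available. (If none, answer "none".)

09:45-12:45, 13:00-13:15, 15:45-18:30

Hiro free: 08:15-12:45, 13:00-20:15 (invert busy blocks within the working day).
Carol free: 08:00-13:15, 14:45-19:45 (invert busy blocks within the working day).
Zane free: 09:45-13:15, 15:45-18:30 (invert busy blocks within the working day).
Kavya free: 08:00-08:30, 09:15-19:45 (invert busy blocks within the working day).
Uma free: 09:00-20:15 (invert busy blocks within the working day).
Hiro ∩ Carol: 08:15-12:45, 13:00-13:15, 14:45-19:45.
Hiro ∩ Carol ∩ Zane: 09:45-12:45, 13:00-13:15, 15:45-18:30.
Hiro ∩ Carol ∩ Zane ∩ Kavya: 09:45-12:45, 13:00-13:15, 15:45-18:30.
Hiro ∩ Carol ∩ Zane ∩ Kavya ∩ Uma: 09:45-12:45, 13:00-13:15, 15:45-18:30.
So the common availability across everyone is 09:45-12:45, 13:00-13:15, 15:45-18:30.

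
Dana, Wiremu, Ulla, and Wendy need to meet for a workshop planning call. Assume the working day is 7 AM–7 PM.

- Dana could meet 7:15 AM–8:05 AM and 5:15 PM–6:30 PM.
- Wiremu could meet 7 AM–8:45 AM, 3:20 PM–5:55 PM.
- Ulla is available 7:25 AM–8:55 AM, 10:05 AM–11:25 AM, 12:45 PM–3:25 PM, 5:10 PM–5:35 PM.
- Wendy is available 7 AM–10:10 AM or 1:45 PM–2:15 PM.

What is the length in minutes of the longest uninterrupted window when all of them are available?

40

Dana ∩ Wiremu: 07:15-08:05, 17:15-17:55.
Dana ∩ Wiremu ∩ Ulla: 07:25-08:05, 17:15-17:35.
Dana ∩ Wiremu ∩ Ulla ∩ Wendy: 07:25-08:05.
The longest is 07:25-08:05 at 40 minutes.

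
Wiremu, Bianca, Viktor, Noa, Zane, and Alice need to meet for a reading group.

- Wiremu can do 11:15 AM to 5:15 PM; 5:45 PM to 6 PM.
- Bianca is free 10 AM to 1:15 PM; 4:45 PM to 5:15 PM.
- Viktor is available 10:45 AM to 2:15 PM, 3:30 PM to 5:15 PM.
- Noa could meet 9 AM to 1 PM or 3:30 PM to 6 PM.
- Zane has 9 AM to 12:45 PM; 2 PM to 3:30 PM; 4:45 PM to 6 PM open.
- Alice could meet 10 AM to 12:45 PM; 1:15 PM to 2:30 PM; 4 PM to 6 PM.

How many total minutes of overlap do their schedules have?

Wiremu ∩ Bianca: 11:15-13:15, 16:45-17:15.
Wiremu ∩ Bianca ∩ Viktor: 11:15-13:15, 16:45-17:15.
Wiremu ∩ Bianca ∩ Viktor ∩ Noa: 11:15-13:00, 16:45-17:15.
Wiremu ∩ Bianca ∩ Viktor ∩ Noa ∩ Zane: 11:15-12:45, 16:45-17:15.
Wiremu ∩ Bianca ∩ Viktor ∩ Noa ∩ Zane ∩ Alice: 11:15-12:45, 16:45-17:15.
Those are the intersection windows.
Summing the common windows: 90 + 30 = 120 minutes.

120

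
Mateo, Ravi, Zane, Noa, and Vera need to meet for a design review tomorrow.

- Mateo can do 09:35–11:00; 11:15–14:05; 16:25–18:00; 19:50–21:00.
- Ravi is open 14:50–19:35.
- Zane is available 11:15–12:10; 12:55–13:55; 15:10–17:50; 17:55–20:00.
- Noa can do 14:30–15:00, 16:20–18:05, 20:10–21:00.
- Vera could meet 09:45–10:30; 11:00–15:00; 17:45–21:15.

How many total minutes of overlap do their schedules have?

Mateo ∩ Ravi: 16:25-18:00.
Mateo ∩ Ravi ∩ Zane: 16:25-17:50, 17:55-18:00.
Mateo ∩ Ravi ∩ Zane ∩ Noa: 16:25-17:50, 17:55-18:00.
Mateo ∩ Ravi ∩ Zane ∩ Noa ∩ Vera: 17:45-17:50, 17:55-18:00.
Summing the common windows: 5 + 5 = 10 minutes.

10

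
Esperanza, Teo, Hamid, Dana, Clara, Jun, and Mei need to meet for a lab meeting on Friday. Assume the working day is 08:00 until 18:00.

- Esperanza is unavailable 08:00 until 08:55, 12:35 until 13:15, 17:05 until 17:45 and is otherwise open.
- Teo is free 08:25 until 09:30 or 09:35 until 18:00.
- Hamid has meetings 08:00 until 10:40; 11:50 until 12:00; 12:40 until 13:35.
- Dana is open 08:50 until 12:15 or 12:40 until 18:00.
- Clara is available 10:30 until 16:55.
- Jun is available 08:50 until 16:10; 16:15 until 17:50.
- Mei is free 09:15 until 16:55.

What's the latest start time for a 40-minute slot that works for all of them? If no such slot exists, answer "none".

16:15

Esperanza free: 08:55-12:35, 13:15-17:05, 17:45-18:00 (invert busy blocks within the working day).
Teo free: 08:25-09:30, 09:35-18:00.
Hamid free: 10:40-11:50, 12:00-12:40, 13:35-18:00 (invert busy blocks within the working day).
Dana free: 08:50-12:15, 12:40-18:00.
Clara free: 10:30-16:55.
Jun free: 08:50-16:10, 16:15-17:50.
Mei free: 09:15-16:55.
Esperanza ∩ Teo: 08:55-09:30, 09:35-12:35, 13:15-17:05, 17:45-18:00.
Esperanza ∩ Teo ∩ Hamid: 10:40-11:50, 12:00-12:35, 13:35-17:05, 17:45-18:00.
Esperanza ∩ Teo ∩ Hamid ∩ Dana: 10:40-11:50, 12:00-12:15, 13:35-17:05, 17:45-18:00.
Esperanza ∩ Teo ∩ Hamid ∩ Dana ∩ Clara: 10:40-11:50, 12:00-12:15, 13:35-16:55.
Esperanza ∩ Teo ∩ Hamid ∩ Dana ∩ Clara ∩ Jun: 10:40-11:50, 12:00-12:15, 13:35-16:10, 16:15-16:55.
Esperanza ∩ Teo ∩ Hamid ∩ Dana ∩ Clara ∩ Jun ∩ Mei: 10:40-11:50, 12:00-12:15, 13:35-16:10, 16:15-16:55.
So the common availability across everyone is 10:40-11:50, 12:00-12:15, 13:35-16:10, 16:15-16:55.
The last common window of at least 40 minutes is 16:15-16:55; a 40-minute meeting can start as late as 16:15 and still end by 16:55.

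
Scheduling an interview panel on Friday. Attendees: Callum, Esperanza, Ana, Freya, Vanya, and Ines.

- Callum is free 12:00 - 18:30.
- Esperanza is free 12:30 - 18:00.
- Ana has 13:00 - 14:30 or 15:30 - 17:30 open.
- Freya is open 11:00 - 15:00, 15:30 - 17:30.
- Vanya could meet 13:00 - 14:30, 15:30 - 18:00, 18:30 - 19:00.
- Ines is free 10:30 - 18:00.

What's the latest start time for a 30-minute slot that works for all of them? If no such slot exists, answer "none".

17:00

Callum ∩ Esperanza: 12:30-18:00.
Callum ∩ Esperanza ∩ Ana: 13:00-14:30, 15:30-17:30.
Callum ∩ Esperanza ∩ Ana ∩ Freya: 13:00-14:30, 15:30-17:30.
Callum ∩ Esperanza ∩ Ana ∩ Freya ∩ Vanya: 13:00-14:30, 15:30-17:30.
Callum ∩ Esperanza ∩ Ana ∩ Freya ∩ Vanya ∩ Ines: 13:00-14:30, 15:30-17:30.
The last common window of at least 30 minutes is 15:30-17:30; a 30-minute meeting can start as late as 17:00 and still end by 17:30.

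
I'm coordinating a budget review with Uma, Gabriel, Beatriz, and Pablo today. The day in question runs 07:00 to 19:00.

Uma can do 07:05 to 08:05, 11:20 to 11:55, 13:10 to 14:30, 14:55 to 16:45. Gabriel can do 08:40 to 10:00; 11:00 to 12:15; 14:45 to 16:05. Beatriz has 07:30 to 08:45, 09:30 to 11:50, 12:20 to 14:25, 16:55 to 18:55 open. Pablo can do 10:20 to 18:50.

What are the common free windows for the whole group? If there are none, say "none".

Uma ∩ Gabriel: 11:20-11:55, 14:55-16:05.
Uma ∩ Gabriel ∩ Beatriz: 11:20-11:50.
Uma ∩ Gabriel ∩ Beatriz ∩ Pablo: 11:20-11:50.
So the common availability across everyone is 11:20-11:50.

11:20-11:50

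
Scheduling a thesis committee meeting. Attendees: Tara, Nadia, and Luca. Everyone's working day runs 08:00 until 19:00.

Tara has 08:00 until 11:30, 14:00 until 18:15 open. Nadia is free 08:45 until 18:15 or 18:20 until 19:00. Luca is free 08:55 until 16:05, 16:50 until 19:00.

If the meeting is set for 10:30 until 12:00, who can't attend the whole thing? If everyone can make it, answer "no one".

Tara

Tara: not fully free for 10:30-12:00. Nadia: free for 10:30-12:00. Luca: free for 10:30-12:00.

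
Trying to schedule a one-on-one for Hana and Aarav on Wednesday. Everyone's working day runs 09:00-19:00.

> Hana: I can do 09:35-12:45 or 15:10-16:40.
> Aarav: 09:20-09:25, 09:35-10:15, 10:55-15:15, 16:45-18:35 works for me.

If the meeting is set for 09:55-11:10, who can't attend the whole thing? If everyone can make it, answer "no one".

Aarav

Hana: free for 09:55-11:10. Aarav: not fully free for 09:55-11:10.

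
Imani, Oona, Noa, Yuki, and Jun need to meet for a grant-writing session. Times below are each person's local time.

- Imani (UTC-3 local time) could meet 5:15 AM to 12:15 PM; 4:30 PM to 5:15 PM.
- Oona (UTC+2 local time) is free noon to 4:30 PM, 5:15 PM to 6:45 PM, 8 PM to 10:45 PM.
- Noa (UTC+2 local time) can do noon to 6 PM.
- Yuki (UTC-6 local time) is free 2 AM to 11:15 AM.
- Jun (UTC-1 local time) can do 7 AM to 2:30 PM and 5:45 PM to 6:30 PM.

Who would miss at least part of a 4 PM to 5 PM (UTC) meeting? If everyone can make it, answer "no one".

Imani, Jun, Noa, Oona

Imani in UTC: 08:15-15:15, 19:30-20:15 (add 3h to convert from UTC-3).
Oona in UTC: 10:00-14:30, 15:15-16:45, 18:00-20:45 (subtract 2h to convert from UTC+2).
Noa in UTC: 10:00-16:00 (subtract 2h to convert from UTC+2).
Yuki in UTC: 08:00-17:15 (add 6h to convert from UTC-6).
Jun in UTC: 08:00-15:30, 18:45-19:30 (add 1h to convert from UTC-1).
Imani: not fully free for 16:00-17:00. Oona: not fully free for 16:00-17:00. Noa: not fully free for 16:00-17:00. Yuki: free for 16:00-17:00. Jun: not fully free for 16:00-17:00.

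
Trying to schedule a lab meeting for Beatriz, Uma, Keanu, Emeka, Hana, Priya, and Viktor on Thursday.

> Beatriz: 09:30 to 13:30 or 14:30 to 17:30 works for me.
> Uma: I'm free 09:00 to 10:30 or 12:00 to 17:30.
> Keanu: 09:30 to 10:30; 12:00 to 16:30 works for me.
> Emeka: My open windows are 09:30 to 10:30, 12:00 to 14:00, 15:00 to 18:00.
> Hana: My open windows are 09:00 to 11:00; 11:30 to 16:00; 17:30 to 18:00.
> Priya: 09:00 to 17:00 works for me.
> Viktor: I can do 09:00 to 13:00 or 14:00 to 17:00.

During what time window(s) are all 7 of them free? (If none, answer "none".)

Beatriz ∩ Uma: 09:30-10:30, 12:00-13:30, 14:30-17:30.
Beatriz ∩ Uma ∩ Keanu: 09:30-10:30, 12:00-13:30, 14:30-16:30.
Beatriz ∩ Uma ∩ Keanu ∩ Emeka: 09:30-10:30, 12:00-13:30, 15:00-16:30.
Beatriz ∩ Uma ∩ Keanu ∩ Emeka ∩ Hana: 09:30-10:30, 12:00-13:30, 15:00-16:00.
Beatriz ∩ Uma ∩ Keanu ∩ Emeka ∩ Hana ∩ Priya: 09:30-10:30, 12:00-13:30, 15:00-16:00.
Beatriz ∩ Uma ∩ Keanu ∩ Emeka ∩ Hana ∩ Priya ∩ Viktor: 09:30-10:30, 12:00-13:00, 15:00-16:00.
So the common availability across everyone is 09:30-10:30, 12:00-13:00, 15:00-16:00.

09:30-10:30, 12:00-13:00, 15:00-16:00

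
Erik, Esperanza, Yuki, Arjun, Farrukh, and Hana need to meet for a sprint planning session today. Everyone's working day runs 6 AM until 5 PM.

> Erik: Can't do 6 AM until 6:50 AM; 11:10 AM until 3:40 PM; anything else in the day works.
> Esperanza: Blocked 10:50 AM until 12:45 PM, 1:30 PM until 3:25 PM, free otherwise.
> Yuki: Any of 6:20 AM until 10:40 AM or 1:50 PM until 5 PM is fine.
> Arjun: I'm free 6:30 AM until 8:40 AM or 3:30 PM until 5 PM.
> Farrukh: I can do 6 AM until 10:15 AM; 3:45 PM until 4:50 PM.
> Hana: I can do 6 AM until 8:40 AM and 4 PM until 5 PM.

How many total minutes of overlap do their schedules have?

160

Erik free: 06:50-11:10, 15:40-17:00 (invert busy blocks within the working day).
Esperanza free: 06:00-10:50, 12:45-13:30, 15:25-17:00 (invert busy blocks within the working day).
Yuki free: 06:20-10:40, 13:50-17:00.
Arjun free: 06:30-08:40, 15:30-17:00.
Farrukh free: 06:00-10:15, 15:45-16:50.
Hana free: 06:00-08:40, 16:00-17:00.
Erik ∩ Esperanza: 06:50-10:50, 15:40-17:00.
Erik ∩ Esperanza ∩ Yuki: 06:50-10:40, 15:40-17:00.
Erik ∩ Esperanza ∩ Yuki ∩ Arjun: 06:50-08:40, 15:40-17:00.
Erik ∩ Esperanza ∩ Yuki ∩ Arjun ∩ Farrukh: 06:50-08:40, 15:45-16:50.
Erik ∩ Esperanza ∩ Yuki ∩ Arjun ∩ Farrukh ∩ Hana: 06:50-08:40, 16:00-16:50.
Summing the common windows: 110 + 50 = 160 minutes.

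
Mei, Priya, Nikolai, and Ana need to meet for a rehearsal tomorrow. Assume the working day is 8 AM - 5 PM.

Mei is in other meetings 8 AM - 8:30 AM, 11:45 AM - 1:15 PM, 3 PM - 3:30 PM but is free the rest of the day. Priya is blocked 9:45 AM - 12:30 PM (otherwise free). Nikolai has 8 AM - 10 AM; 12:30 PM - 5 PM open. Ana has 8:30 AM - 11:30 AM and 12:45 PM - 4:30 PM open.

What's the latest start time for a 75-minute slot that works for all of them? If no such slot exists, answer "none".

Mei free: 08:30-11:45, 13:15-15:00, 15:30-17:00 (invert busy blocks within the working day).
Priya free: 08:00-09:45, 12:30-17:00 (invert busy blocks within the working day).
Nikolai free: 08:00-10:00, 12:30-17:00.
Ana free: 08:30-11:30, 12:45-16:30.
Mei ∩ Priya: 08:30-09:45, 13:15-15:00, 15:30-17:00.
Mei ∩ Priya ∩ Nikolai: 08:30-09:45, 13:15-15:00, 15:30-17:00.
Mei ∩ Priya ∩ Nikolai ∩ Ana: 08:30-09:45, 13:15-15:00, 15:30-16:30.
So the common availability across everyone is 08:30-09:45, 13:15-15:00, 15:30-16:30.
The last common window of at least 75 minutes is 13:15-15:00; a 75-minute meeting can start as late as 13:45 and still end by 15:00.

13:45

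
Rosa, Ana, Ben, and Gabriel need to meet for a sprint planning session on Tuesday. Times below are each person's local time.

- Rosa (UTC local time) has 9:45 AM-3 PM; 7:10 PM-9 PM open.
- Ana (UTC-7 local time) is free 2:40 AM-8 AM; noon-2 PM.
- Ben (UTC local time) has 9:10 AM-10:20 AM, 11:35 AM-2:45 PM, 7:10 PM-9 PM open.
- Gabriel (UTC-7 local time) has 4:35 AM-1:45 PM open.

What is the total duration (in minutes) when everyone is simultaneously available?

Rosa in UTC: 09:45-15:00, 19:10-21:00.
Ana in UTC: 09:40-15:00, 19:00-21:00 (add 7h to convert from UTC-7).
Ben in UTC: 09:10-10:20, 11:35-14:45, 19:10-21:00.
Gabriel in UTC: 11:35-20:45 (add 7h to convert from UTC-7).
Rosa ∩ Ana: 09:45-15:00, 19:10-21:00.
Rosa ∩ Ana ∩ Ben: 09:45-10:20, 11:35-14:45, 19:10-21:00.
Rosa ∩ Ana ∩ Ben ∩ Gabriel: 11:35-14:45, 19:10-20:45.
Summing the common windows: 190 + 95 = 285 minutes.

285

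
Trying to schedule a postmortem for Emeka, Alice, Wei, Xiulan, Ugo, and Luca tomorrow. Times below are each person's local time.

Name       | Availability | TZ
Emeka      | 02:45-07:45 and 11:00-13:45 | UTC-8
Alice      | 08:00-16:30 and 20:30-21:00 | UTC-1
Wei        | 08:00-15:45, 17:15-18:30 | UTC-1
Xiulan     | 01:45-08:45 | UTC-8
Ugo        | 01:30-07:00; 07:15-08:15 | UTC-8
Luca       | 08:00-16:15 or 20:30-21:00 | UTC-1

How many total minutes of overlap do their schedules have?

285

Emeka in UTC: 10:45-15:45, 19:00-21:45 (add 8h to convert from UTC-8).
Alice in UTC: 09:00-17:30, 21:30-22:00 (add 1h to convert from UTC-1).
Wei in UTC: 09:00-16:45, 18:15-19:30 (add 1h to convert from UTC-1).
Xiulan in UTC: 09:45-16:45 (add 8h to convert from UTC-8).
Ugo in UTC: 09:30-15:00, 15:15-16:15 (add 8h to convert from UTC-8).
Luca in UTC: 09:00-17:15, 21:30-22:00 (add 1h to convert from UTC-1).
Emeka ∩ Alice: 10:45-15:45, 21:30-21:45.
Emeka ∩ Alice ∩ Wei: 10:45-15:45.
Emeka ∩ Alice ∩ Wei ∩ Xiulan: 10:45-15:45.
Emeka ∩ Alice ∩ Wei ∩ Xiulan ∩ Ugo: 10:45-15:00, 15:15-15:45.
Emeka ∩ Alice ∩ Wei ∩ Xiulan ∩ Ugo ∩ Luca: 10:45-15:00, 15:15-15:45.
So the common availability across everyone is 10:45-15:00, 15:15-15:45.
Summing the common windows: 255 + 30 = 285 minutes.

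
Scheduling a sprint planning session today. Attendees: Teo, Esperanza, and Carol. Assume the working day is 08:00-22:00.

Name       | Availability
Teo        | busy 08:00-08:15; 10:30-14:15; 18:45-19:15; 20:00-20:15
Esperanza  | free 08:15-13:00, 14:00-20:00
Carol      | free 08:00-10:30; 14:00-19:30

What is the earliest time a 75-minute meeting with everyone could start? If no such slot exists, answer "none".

08:15

Teo free: 08:15-10:30, 14:15-18:45, 19:15-20:00, 20:15-22:00 (invert busy blocks within the working day).
Esperanza free: 08:15-13:00, 14:00-20:00.
Carol free: 08:00-10:30, 14:00-19:30.
Teo ∩ Esperanza: 08:15-10:30, 14:15-18:45, 19:15-20:00.
Teo ∩ Esperanza ∩ Carol: 08:15-10:30, 14:15-18:45, 19:15-19:30.
The first common window of at least 75 minutes is 08:15-10:30, so the earliest start is 08:15.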